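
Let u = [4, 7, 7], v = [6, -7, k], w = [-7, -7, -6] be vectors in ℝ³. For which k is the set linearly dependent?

k = -31/3

The set is linearly dependent precisely when det[u; v; w] = 0.
Cofactor expansion gives det = -21*k - 217.
Setting this to zero gives k = -31/3.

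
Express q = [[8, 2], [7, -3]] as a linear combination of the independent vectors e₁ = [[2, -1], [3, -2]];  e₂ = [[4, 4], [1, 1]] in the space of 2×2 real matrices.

Take coordinate vectors relative to {E₁₁, E₁₂, E₂₁, E₂₂}.
Solve the system with e₁, e₂ as columns and q as the right-hand side.
Row-reducing the augmented matrix gives the unique coefficients (c₁, c₂) = (2, 1).

q = 2e₁ + e₂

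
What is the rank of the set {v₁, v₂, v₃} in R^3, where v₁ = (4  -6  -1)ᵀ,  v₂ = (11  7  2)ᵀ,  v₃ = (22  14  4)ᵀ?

Apply Gaussian elimination to the matrix whose rows are v₁, v₂, v₃.
There are 2 pivot columns, so rank = 2.

2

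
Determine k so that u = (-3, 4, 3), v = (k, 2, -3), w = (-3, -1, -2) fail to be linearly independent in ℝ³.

Dependence holds iff the 3×3 matrix [u v w] is singular.
Cofactor expansion gives det = 5*k + 75.
Setting this to zero gives k = -15.

k = -15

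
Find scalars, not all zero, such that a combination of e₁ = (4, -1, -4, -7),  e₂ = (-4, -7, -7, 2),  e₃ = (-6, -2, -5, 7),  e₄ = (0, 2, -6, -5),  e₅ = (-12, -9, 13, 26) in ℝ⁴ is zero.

2e₁ - e₂ + 2e₄ + e₅ = 0

Row-reduce the matrix with e₁, e₂, e₃, e₄, e₅ as columns; the null space gives the coefficients.
A generator of the null space is (2, -1, 0, 2, 1).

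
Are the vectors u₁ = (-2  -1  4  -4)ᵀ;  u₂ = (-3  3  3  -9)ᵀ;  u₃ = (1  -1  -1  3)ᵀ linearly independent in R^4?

Place the vectors as rows of a 3×4 matrix and reduce to echelon form.
The reduction yields 2 nonzero rows, so the rank is 2.
Since rank 2 < 3, the set is linearly dependent.
Indeed u₂ + 3u₃ = 0.

linearly dependent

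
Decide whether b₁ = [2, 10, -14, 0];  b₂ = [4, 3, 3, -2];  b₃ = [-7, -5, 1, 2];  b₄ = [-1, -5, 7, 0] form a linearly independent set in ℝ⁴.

linearly dependent

Row-reduce the matrix whose columns are b₁, b₂, b₃, b₄.
The reduction yields 3 nonzero rows, so the rank is 3.
Since rank 3 < 4, the set is linearly dependent.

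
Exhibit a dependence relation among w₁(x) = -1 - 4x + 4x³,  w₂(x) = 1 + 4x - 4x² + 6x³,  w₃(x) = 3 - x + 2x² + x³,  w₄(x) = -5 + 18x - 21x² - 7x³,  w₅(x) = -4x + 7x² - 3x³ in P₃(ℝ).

Take coordinates with respect to {1, x, …, x³}.
Set up α₁w₁ + … + α₅w₅ = 0 and solve the homogeneous system.
The free variable yields coefficients (2, 1, 2, 1, 3) (any nonzero multiple also works).

2w₁ + w₂ + 2w₃ + w₄ + 3w₅ = 0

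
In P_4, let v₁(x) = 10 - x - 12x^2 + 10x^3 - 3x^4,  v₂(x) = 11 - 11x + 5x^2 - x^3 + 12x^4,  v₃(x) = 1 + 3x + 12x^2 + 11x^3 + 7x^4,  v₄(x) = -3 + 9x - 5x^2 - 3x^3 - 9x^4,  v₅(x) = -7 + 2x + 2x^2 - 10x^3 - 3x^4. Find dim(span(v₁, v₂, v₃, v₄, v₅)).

Represent each element by its coordinate vector in ℝ⁵.
Row-reduce the 5×5 matrix with these as rows.
Exactly 5 pivots survive; hence the rank is 5.

dim = 5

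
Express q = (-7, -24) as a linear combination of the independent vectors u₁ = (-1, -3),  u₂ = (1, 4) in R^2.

Since u₁, u₂ are independent, the coefficients expressing q are uniquely determined by a linear system.
Row-reducing the augmented matrix gives the unique coefficients (α₁, α₂) = (4, -3).

q = 4u₁ - 3u₂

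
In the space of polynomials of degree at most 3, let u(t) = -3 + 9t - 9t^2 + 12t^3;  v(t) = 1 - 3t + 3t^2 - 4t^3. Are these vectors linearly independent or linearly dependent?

linearly dependent

Write each element as a coordinate vector in ℝ⁴ using {1, t, …, t^3}.
Row-reduce the matrix whose columns are u, v.
The reduction yields 1 nonzero row, so the rank is 1.
Since rank 1 < 2, the set is linearly dependent.
Indeed u + 3v = 0.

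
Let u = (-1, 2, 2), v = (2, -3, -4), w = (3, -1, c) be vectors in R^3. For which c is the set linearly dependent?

c = -6

The set is linearly dependent precisely when det[u; v; w] = 0.
Cofactor expansion gives det = -c - 6.
This vanishes exactly when c = -6.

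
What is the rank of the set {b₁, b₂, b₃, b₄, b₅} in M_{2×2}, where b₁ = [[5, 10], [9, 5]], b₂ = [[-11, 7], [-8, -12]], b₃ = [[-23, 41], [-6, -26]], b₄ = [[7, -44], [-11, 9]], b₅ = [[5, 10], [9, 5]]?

Represent each element by its coordinate vector in ℝ⁴.
Row-reduce the 5×4 matrix with these as rows.
There are 2 pivot columns, so rank = 2.
(With 5 elements in a 4-dimensional space the rank is at most 4.)

rank 2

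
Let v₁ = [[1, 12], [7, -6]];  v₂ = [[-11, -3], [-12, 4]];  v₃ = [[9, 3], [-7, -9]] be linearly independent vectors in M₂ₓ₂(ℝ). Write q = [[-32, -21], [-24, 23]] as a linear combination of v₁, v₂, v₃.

q = -v₁ + 2v₂ - v₃

Identify each element with its coordinate vector in ℝ⁴ via {E₁₁, E₁₂, E₂₁, E₂₂}.
Write q = α₁v₁ + … + α₃v₃ and equate components.
The system has the unique solution (α₁, α₂, α₃) = (-1, 2, -1).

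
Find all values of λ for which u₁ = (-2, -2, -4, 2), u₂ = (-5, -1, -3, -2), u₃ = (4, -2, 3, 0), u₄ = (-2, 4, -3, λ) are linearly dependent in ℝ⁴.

λ = 30/11

The vectors are dependent exactly when the determinant of the matrix with rows u₁, u₂, u₃, u₄ vanishes.
The determinant works out to 120 - 44*λ.
Setting this to zero gives λ = 30/11.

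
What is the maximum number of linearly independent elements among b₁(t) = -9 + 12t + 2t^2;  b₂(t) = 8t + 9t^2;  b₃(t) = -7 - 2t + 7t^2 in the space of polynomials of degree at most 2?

Pass to coordinate vectors with respect to the basis {1, t, t^2}.
Put the 3×3 matrix [b₁|b₂|b₃] into echelon form.
Exactly 3 pivots survive; hence the rank is 3.

3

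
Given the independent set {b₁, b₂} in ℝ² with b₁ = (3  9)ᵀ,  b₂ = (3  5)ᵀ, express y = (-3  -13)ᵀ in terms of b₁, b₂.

Since b₁, b₂ are independent, the coefficients expressing y are uniquely determined by a linear system.
Row-reducing the augmented matrix gives the unique coefficients (a₁, a₂) = (-2, 1).

y = -2b₁ + b₂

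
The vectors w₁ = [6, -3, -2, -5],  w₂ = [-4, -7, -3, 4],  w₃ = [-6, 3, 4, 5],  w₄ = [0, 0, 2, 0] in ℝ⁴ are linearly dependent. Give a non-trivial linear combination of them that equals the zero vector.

Set up α₁w₁ + … + α₄w₄ = 0 and solve the homogeneous system.
The free variable yields coefficients (1, 0, 1, -1) (any nonzero multiple also works).

w₁ + w₃ - w₄ = 0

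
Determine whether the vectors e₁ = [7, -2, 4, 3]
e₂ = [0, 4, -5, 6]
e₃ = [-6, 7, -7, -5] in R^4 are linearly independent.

linearly independent

Place the vectors as rows of a 3×4 matrix and reduce to echelon form.
The reduction yields 3 nonzero rows, so the rank is 3.
Since rank = 3 (the number of vectors), the set is linearly independent.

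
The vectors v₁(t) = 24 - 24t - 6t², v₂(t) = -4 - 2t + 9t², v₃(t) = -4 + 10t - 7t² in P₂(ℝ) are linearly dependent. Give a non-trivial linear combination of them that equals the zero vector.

v₁ + 3v₂ + 3v₃ = 0

Write each element as a vector in ℝ³ using {1, t, t²}.
Row-reduce the matrix with v₁, v₂, v₃ as columns; the null space gives the coefficients.
One solution (up to scaling) is (1, 3, 3).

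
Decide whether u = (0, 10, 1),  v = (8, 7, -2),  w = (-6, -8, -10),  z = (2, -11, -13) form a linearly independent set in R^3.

There are 4 vectors in a 3-dimensional space, so they cannot be linearly independent.

linearly dependent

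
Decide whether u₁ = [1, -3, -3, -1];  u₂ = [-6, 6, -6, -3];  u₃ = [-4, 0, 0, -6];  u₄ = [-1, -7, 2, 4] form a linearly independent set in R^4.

linearly independent

Place the vectors as rows of a 4×4 matrix and reduce to echelon form.
The reduction yields 4 nonzero rows, so the rank is 4.
Since rank = 4 (the number of vectors), the set is linearly independent.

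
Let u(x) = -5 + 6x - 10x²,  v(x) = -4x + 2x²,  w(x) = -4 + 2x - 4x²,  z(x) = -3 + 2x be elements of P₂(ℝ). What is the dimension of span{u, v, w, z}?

Pass to coordinate vectors with respect to the basis {1, x, x²}.
Apply Gaussian elimination to the matrix whose rows are u, v, w, z.
The echelon form has 3 nonzero rows, so the rank is 3.
(With 4 elements in a 3-dimensional space the rank is at most 3.)

dim = 3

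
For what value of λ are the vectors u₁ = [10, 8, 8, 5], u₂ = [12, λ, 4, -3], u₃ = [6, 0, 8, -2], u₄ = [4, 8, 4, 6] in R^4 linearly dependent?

λ = -16/7

Dependence holds iff the 4×4 matrix [u₁ u₂ u₃ u₄] is singular.
Expanding, det = 168*λ + 384.
This vanishes exactly when λ = -16/7.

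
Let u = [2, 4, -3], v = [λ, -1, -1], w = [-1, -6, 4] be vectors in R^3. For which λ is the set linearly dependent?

The set is linearly dependent precisely when det[u; v; w] = 0.
Cofactor expansion gives det = 2*λ - 13.
This vanishes exactly when λ = 13/2.

λ = 13/2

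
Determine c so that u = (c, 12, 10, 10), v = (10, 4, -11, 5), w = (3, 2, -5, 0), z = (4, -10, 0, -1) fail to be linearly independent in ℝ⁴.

The set is linearly dependent precisely when det[u; v; w; z] = 0.
The determinant works out to -252*c - 1764.
This vanishes exactly when c = -7.

c = -7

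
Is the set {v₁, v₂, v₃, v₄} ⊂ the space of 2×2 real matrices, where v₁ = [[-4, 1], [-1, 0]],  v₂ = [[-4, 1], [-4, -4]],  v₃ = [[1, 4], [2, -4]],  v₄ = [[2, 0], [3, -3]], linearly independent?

Write each element as a coordinate vector in ℝ⁴ using {E₁₁, E₁₂, E₂₁, E₂₂}.
The matrix [v₁|v₂|v₃|v₄] has determinant 285.
A nonzero determinant means the columns are linearly independent.

linearly independent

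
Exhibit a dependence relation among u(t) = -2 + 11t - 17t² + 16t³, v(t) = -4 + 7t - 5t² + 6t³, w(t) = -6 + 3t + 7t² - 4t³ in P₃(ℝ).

Pass to coordinate vectors relative to the basis {1, t, …, t³}.
Row-reduce the matrix with u, v, w as columns; the null space gives the coefficients.
The free variable yields coefficients (1, -2, 1) (any nonzero multiple also works).

u - 2v + w = 0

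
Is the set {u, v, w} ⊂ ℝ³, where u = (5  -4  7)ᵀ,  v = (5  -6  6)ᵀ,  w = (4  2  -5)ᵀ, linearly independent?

Place the vectors as rows of a 3×3 matrix and reduce to echelon form.
The reduction yields 3 nonzero rows, so the rank is 3.
Since rank = 3 (the number of vectors), the set is linearly independent.

linearly independent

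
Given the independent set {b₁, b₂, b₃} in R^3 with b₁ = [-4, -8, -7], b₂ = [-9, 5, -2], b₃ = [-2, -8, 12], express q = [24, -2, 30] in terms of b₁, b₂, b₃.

Set up the augmented matrix [b₁ | b₂ | b₃ | q] and row-reduce.
The system has the unique solution (c₁, c₂, c₃) = (-2, -2, 1).

q = -2b₁ - 2b₂ + b₃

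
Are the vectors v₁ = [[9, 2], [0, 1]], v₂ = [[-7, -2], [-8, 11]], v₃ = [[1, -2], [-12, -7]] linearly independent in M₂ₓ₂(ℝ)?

Write each element as a coordinate vector in ℝ⁴ using {E₁₁, E₁₂, E₂₁, E₂₂}.
Place the vectors as rows of a 3×4 matrix and reduce to echelon form.
The reduction yields 3 nonzero rows, so the rank is 3.
Since rank = 3 (the number of vectors), the set is linearly independent.

linearly independent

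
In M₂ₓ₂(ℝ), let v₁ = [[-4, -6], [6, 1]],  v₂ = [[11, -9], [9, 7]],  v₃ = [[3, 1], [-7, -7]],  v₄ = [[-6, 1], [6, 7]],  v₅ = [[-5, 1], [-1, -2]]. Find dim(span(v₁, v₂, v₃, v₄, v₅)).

Pass to coordinate vectors with respect to the basis {E₁₁, E₁₂, E₂₁, E₂₂}.
Put the 4×5 matrix [v₁|v₂|v₃|v₄|v₅] into echelon form.
Exactly 4 pivots survive; hence the rank is 4.
(With 5 elements in a 4-dimensional space the rank is at most 4.)

4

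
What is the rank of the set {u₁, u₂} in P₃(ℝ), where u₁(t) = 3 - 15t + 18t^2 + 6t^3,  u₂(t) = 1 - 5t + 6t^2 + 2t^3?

Represent each element by its coordinate vector in ℝ⁴.
Form the matrix with u₁, u₂ as columns and reduce.
Reduction leaves 1 leading entry, giving rank 1.

1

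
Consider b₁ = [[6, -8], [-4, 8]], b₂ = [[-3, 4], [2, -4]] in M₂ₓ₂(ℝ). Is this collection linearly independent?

linearly dependent

Take coordinates with respect to the standard basis {E₁₁, E₁₂, E₂₁, E₂₂}.
One vector is a scalar multiple of another, so the set is dependent.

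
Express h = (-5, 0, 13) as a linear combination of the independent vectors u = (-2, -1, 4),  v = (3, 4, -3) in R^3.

Set up the augmented matrix [u | v | h] and row-reduce.
Back-substitution yields (a₁, a₂) = (4, 1).

h = 4u + v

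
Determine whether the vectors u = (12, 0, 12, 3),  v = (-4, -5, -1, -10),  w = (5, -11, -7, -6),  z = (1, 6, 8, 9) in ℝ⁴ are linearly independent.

Row-reduce the matrix whose columns are u, v, w, z.
The reduction yields 4 nonzero rows, so the rank is 4.
Since rank = 4 (the number of vectors), the set is linearly independent.

linearly independent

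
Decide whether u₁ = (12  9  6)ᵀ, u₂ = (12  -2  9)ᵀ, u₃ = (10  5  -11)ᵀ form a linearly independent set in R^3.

The matrix [u₁|u₂|u₃] has determinant 2202.
A nonzero determinant means the columns are linearly independent.

linearly independent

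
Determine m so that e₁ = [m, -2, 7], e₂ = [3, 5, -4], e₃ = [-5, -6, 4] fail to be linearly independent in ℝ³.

m = 33/4

Dependence holds iff the 3×3 matrix [e₁ e₂ e₃] is singular.
Expanding, det = 33 - 4*m.
Solving 33 - 4*m = 0 yields m = 33/4.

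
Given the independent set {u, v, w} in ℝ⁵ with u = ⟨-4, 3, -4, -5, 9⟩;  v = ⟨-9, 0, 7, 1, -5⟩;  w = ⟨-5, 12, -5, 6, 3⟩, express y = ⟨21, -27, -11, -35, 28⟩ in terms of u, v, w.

Write y = a₁u + … + a₃w and equate components.
Back-substitution yields (a₁, a₂, a₃) = (3, -2, -3).

y = 3u - 2v - 3w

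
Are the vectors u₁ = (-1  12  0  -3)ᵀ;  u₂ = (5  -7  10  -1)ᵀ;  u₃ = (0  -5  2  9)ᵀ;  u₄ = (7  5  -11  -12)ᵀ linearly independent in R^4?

Form the 4×4 matrix with these as columns; its determinant is -10077.
A nonzero determinant means the columns are linearly independent.

linearly independent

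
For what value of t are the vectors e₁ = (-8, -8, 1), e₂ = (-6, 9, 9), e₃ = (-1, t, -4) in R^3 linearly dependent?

t = -17/2

Dependence holds iff the 3×3 matrix [e₁ e₂ e₃] is singular.
The determinant works out to 66*t + 561.
Setting this to zero gives t = -17/2.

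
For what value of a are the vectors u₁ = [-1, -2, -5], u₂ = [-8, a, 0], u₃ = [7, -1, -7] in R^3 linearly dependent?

The set is linearly dependent precisely when det[u₁; u₂; u₃] = 0.
The determinant works out to 42*a + 72.
Setting this to zero gives a = -12/7.

a = -12/7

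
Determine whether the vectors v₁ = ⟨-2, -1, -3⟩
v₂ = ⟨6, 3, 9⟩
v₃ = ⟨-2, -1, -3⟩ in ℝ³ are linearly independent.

Two of the vectors are equal, giving an immediate dependence.

linearly dependent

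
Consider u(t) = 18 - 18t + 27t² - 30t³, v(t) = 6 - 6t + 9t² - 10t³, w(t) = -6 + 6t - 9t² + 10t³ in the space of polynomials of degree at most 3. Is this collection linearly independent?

linearly dependent

Write each element as a coordinate vector in ℝ⁴ using {1, t, …, t³}.
Place the vectors as rows of a 3×4 matrix and reduce to echelon form.
The reduction yields 1 nonzero row, so the rank is 1.
Since rank 1 < 3, the set is linearly dependent.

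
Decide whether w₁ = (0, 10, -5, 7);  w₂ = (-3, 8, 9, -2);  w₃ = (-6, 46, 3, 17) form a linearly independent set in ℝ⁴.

Place the vectors as rows of a 3×4 matrix and reduce to echelon form.
The reduction yields 2 nonzero rows, so the rank is 2.
Since rank 2 < 3, the set is linearly dependent.
Indeed 3w₁ + 2w₂ - w₃ = 0.

linearly dependent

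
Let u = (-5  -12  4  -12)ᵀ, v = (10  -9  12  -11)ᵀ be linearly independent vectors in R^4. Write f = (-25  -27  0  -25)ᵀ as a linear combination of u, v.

f = 3u - v

Set up the augmented matrix [u | v | f] and row-reduce.
The system has the unique solution (a₁, a₂) = (3, -1).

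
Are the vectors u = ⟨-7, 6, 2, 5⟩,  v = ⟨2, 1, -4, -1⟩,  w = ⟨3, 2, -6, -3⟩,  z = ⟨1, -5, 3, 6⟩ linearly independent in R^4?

The matrix [u|v|w|z] has determinant -30.
A nonzero determinant means the columns are linearly independent.

linearly independent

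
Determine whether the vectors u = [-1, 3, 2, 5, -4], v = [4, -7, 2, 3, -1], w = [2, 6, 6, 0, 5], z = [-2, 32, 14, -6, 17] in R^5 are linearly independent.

Row-reduce the matrix whose columns are u, v, w, z.
The reduction yields 3 nonzero rows, so the rank is 3.
Since rank 3 < 4, the set is linearly dependent.
Indeed 2v - 3w + z = 0.

linearly dependent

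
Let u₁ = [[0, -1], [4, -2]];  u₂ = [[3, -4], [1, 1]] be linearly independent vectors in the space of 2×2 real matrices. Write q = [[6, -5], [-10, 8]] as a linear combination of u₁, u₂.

Work in coordinates with respect to the standard basis {E₁₁, E₁₂, E₂₁, E₂₂}.
Set up the augmented matrix [u₁ | u₂ | q] and row-reduce.
The system has the unique solution (c₁, c₂) = (-3, 2).

q = -3u₁ + 2u₂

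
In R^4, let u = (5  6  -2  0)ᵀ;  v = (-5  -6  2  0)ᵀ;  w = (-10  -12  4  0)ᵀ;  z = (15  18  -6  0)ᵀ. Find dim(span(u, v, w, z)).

Row-reduce the 4×4 matrix with these as rows.
Exactly 1 pivot survives; hence the rank is 1.

dim = 1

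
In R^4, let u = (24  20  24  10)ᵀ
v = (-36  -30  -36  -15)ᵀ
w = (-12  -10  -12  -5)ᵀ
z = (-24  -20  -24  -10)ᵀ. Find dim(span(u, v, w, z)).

1

Put the 4×4 matrix [u|v|w|z] into echelon form.
The echelon form has 1 nonzero row, so the rank is 1.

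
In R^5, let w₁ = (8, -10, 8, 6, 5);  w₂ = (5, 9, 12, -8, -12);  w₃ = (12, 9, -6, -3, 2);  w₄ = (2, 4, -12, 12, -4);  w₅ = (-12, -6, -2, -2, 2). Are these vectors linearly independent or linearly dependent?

Place the vectors as rows of a 5×5 matrix and reduce to echelon form.
The reduction yields 5 nonzero rows, so the rank is 5.
Since rank = 5 (the number of vectors), the set is linearly independent.

linearly independent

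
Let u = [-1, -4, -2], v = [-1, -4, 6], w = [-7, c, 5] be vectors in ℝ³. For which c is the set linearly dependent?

c = -28

Dependence holds iff the 3×3 matrix [u v w] is singular.
Expanding, det = 8*c + 224.
Setting this to zero gives c = -28.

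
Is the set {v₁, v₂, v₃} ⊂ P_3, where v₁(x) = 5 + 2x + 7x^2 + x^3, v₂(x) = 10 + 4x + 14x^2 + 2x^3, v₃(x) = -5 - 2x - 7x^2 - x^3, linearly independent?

linearly dependent

Write each element as a coordinate vector in ℝ⁴ using {1, x, …, x^3}.
Row-reduce the matrix whose columns are v₁, v₂, v₃.
The reduction yields 1 nonzero row, so the rank is 1.
Since rank 1 < 3, the set is linearly dependent.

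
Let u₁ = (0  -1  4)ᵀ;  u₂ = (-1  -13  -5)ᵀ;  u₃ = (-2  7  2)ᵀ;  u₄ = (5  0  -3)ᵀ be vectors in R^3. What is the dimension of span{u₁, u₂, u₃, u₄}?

Apply Gaussian elimination to the matrix whose rows are u₁, u₂, u₃, u₄.
The echelon form has 3 nonzero rows, so the rank is 3.
(With 4 elements in a 3-dimensional space the rank is at most 3.)

dim = 3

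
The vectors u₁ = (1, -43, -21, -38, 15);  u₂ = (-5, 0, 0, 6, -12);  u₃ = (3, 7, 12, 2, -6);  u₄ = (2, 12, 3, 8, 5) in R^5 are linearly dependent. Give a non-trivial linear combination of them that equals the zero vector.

Set up α₁u₁ + … + α₄u₄ = 0 and solve the homogeneous system.
A generator of the null space is (1, 2, 1, 3).

u₁ + 2u₂ + u₃ + 3u₄ = 0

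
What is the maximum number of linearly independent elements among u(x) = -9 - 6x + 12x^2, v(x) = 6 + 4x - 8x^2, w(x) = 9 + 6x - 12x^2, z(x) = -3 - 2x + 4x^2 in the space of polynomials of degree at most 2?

1

Use coordinates relative to {1, x, x^2}.
Row-reduce the 4×3 matrix with these as rows.
Exactly 1 pivot survives; hence the rank is 1.
(With 4 elements in a 3-dimensional space the rank is at most 3.)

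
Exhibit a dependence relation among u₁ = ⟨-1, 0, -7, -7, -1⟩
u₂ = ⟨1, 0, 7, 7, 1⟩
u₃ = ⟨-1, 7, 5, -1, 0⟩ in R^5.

Row-reduce the matrix with u₁, u₂, u₃ as columns; the null space gives the coefficients.
The free variable yields coefficients (1, 1, 0) (any nonzero multiple also works).

u₁ + u₂ = 0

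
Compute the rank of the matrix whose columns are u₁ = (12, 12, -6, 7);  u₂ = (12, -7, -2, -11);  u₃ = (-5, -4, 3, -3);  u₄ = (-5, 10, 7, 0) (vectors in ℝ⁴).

rank 4

Form the matrix with u₁, u₂, u₃, u₄ as columns and reduce.
Reduction leaves 4 leading entries, giving rank 4.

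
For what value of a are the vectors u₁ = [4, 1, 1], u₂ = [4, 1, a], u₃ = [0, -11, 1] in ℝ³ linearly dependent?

The set is linearly dependent precisely when det[u₁; u₂; u₃] = 0.
Cofactor expansion gives det = 44*a - 44.
This vanishes exactly when a = 1.

a = 1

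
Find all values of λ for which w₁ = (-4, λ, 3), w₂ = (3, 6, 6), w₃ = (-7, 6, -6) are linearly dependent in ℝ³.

λ = 39/2

Dependence holds iff the 3×3 matrix [w₁ w₂ w₃] is singular.
The determinant works out to 468 - 24*λ.
Setting this to zero gives λ = 39/2.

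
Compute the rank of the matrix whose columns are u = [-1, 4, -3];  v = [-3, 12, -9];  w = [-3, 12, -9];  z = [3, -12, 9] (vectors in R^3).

rank 1

Form the matrix with u, v, w, z as columns and reduce.
Exactly 1 pivot survives; hence the rank is 1.
(With 4 elements in a 3-dimensional space the rank is at most 3.)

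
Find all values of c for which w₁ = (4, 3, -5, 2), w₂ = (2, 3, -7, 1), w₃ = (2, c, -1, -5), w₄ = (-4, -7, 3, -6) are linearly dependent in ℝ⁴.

Place the vectors as rows of a 4×4 matrix; dependence ⇔ determinant zero.
Cofactor expansion gives det = -72*c - 432.
This vanishes exactly when c = -6.

c = -6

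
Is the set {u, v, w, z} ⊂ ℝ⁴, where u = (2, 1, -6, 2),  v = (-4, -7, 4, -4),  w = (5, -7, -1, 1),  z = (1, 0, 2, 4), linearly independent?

Form the 4×4 matrix with these as columns; its determinant is -1108.
A nonzero determinant means the columns are linearly independent.

linearly independent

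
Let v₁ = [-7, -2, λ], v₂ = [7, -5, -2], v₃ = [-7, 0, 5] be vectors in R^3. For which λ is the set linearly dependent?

The set is linearly dependent precisely when det[v₁; v₂; v₃] = 0.
The determinant works out to 217 - 35*λ.
Solving 217 - 35*λ = 0 yields λ = 31/5.

λ = 31/5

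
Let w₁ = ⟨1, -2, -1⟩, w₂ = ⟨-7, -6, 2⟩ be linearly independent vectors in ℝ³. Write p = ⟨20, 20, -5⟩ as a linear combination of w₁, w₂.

Write p = a₁w₁ + a₂w₂ and equate components.
Back-substitution yields (a₁, a₂) = (-1, -3).

p = -w₁ - 3w₂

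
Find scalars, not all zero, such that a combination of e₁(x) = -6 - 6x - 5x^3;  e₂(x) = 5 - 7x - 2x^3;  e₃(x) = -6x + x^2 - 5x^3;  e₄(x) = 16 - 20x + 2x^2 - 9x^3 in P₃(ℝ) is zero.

e₁ - 2e₂ - 2e₃ + e₄ = 0

Pass to coordinate vectors relative to the basis {1, x, …, x^3}.
Write the vectors as columns of a matrix and find a nonzero vector in its null space.
The free variable yields coefficients (1, -2, -2, 1) (any nonzero multiple also works).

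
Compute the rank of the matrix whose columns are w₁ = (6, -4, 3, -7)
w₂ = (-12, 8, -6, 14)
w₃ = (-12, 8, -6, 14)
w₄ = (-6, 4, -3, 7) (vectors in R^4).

1

Form the matrix with w₁, w₂, w₃, w₄ as columns and reduce.
The echelon form has 1 nonzero row, so the rank is 1.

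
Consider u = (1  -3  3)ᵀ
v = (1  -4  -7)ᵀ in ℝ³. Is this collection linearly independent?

linearly independent

Row-reduce the matrix whose columns are u, v.
The reduction yields 2 nonzero rows, so the rank is 2.
Since rank = 2 (the number of vectors), the set is linearly independent.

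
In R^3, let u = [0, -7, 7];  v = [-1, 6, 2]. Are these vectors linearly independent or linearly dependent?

Place the vectors as rows of a 2×3 matrix and reduce to echelon form.
The reduction yields 2 nonzero rows, so the rank is 2.
Since rank = 2 (the number of vectors), the set is linearly independent.

linearly independent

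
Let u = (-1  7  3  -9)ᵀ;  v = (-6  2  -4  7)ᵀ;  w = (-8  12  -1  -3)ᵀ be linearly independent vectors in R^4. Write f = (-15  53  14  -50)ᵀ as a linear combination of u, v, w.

f = 3u - 2v + 3w

Set up the augmented matrix [u | v | w | f] and row-reduce.
The system has the unique solution (α₁, α₂, α₃) = (3, -2, 3).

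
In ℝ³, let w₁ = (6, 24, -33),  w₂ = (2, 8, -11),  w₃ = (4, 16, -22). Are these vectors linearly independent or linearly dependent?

Place the vectors as rows of a 3×3 matrix and reduce to echelon form.
The reduction yields 1 nonzero row, so the rank is 1.
Since rank 1 < 3, the set is linearly dependent.

linearly dependent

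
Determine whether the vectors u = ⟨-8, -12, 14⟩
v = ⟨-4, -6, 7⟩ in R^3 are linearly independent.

One vector is a scalar multiple of another, so the set is dependent.

linearly dependent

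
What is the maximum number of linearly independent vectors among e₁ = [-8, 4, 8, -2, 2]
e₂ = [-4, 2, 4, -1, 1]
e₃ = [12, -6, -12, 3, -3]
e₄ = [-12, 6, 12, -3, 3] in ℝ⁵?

1

Put the 5×4 matrix [e₁|e₂|e₃|e₄] into echelon form.
The echelon form has 1 nonzero row, so the rank is 1.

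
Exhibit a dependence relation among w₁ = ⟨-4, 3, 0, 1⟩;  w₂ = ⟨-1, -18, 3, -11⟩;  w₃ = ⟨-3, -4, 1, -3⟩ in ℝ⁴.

Row-reduce the matrix with w₁, w₂, w₃ as columns; the null space gives the coefficients.
A generator of the null space is (2, 1, -3).

2w₁ + w₂ - 3w₃ = 0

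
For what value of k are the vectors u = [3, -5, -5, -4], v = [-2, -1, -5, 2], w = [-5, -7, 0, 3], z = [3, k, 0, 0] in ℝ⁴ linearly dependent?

k = 54/5

Place the vectors as rows of a 4×4 matrix; dependence ⇔ determinant zero.
Expanding, det = 75*k - 810.
Setting this to zero gives k = 54/5.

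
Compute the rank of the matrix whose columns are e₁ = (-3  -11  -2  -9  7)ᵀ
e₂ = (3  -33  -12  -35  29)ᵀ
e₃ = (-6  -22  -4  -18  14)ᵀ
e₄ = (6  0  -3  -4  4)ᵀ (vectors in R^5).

Apply Gaussian elimination to the matrix whose rows are e₁, e₂, e₃, e₄.
Reduction leaves 2 leading entries, giving rank 2.

2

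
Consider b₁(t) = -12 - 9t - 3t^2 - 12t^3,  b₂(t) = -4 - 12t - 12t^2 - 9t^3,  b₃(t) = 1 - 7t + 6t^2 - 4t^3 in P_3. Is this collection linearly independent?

Write each element as a coordinate vector in ℝ⁴ using {1, t, …, t^3}.
Row-reduce the matrix whose columns are b₁, b₂, b₃.
The reduction yields 3 nonzero rows, so the rank is 3.
Since rank = 3 (the number of vectors), the set is linearly independent.

linearly independent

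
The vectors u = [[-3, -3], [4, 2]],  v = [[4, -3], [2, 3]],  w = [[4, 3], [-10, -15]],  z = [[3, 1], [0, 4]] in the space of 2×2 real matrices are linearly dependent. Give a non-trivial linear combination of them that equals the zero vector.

3u - v + w + 3z = 0

Pass to coordinate vectors relative to the basis {E₁₁, E₁₂, E₂₁, E₂₂}.
Solve the homogeneous system with u, v, w, z as columns by row-reducing the coefficient matrix.
The free variable yields coefficients (3, -1, 1, 3) (any nonzero multiple also works).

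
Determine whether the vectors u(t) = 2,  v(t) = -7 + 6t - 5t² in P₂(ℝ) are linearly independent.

linearly independent

Write each element as a coordinate vector in ℝ³ using {1, t, t²}.
Row-reduce the matrix whose columns are u, v.
The reduction yields 2 nonzero rows, so the rank is 2.
Since rank = 2 (the number of vectors), the set is linearly independent.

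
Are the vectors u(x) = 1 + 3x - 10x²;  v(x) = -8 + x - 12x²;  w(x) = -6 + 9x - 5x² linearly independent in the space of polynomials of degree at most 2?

Take coordinates with respect to the standard basis {1, x, x²}.
The matrix [u|v|w] has determinant 859.
A nonzero determinant means the columns are linearly independent.

linearly independent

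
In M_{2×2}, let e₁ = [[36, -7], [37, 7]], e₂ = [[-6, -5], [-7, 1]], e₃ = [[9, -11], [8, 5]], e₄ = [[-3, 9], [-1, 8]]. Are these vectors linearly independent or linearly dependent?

Write each element as a coordinate vector in ℝ⁴ using {E₁₁, E₁₂, E₂₁, E₂₂}.
The matrix [e₁|e₂|e₃|e₄] has determinant 0.
A zero determinant means the columns are linearly dependent.

linearly dependent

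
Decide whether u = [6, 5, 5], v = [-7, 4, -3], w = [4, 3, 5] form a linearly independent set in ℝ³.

linearly independent

Row-reduce the matrix whose columns are u, v, w.
The reduction yields 3 nonzero rows, so the rank is 3.
Since rank = 3 (the number of vectors), the set is linearly independent.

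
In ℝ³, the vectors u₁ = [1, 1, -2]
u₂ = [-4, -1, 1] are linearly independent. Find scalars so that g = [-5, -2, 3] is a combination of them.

g = -u₁ + u₂

Since u₁, u₂ are independent, the coefficients expressing g are uniquely determined by a linear system.
The system has the unique solution (a₁, a₂) = (-1, 1).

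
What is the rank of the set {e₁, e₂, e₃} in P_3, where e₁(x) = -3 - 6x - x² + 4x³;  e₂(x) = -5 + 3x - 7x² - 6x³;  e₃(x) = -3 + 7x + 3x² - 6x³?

rank 3

Use coordinates relative to {1, x, …, x³}.
Put the 4×3 matrix [e₁|e₂|e₃] into echelon form.
The echelon form has 3 nonzero rows, so the rank is 3.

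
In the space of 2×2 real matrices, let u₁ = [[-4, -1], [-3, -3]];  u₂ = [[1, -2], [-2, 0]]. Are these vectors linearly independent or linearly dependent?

linearly independent

Take coordinates with respect to the standard basis {E₁₁, E₁₂, E₂₁, E₂₂}.
Row-reduce the matrix whose columns are u₁, u₂.
The reduction yields 2 nonzero rows, so the rank is 2.
Since rank = 2 (the number of vectors), the set is linearly independent.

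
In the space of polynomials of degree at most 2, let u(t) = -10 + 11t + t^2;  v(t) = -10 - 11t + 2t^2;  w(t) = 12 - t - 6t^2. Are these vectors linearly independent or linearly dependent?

linearly independent

Write each element as a coordinate vector in ℝ³ using {1, t, t^2}.
Form the 3×3 matrix with these as columns; its determinant is -934.
A nonzero determinant means the columns are linearly independent.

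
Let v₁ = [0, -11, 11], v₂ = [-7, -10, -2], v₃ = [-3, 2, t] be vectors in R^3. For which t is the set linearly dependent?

t = -50/7

The vectors are dependent exactly when the determinant of the matrix with rows v₁, v₂, v₃ vanishes.
Expanding, det = -77*t - 550.
This vanishes exactly when t = -50/7.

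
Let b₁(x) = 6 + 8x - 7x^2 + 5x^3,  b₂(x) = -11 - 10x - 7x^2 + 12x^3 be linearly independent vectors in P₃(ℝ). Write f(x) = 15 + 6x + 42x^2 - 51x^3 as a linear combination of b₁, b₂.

Work in coordinates with respect to the standard basis {1, x, …, x^3}.
Solve the system with b₁, b₂ as columns and f as the right-hand side.
The system has the unique solution (a₁, a₂) = (-3, -3).

f = -3b₁ - 3b₂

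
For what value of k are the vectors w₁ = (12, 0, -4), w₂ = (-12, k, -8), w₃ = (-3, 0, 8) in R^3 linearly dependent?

k = 0

The set is linearly dependent precisely when det[w₁; w₂; w₃] = 0.
Expanding, det = 84*k.
Solving 84*k = 0 yields k = 0.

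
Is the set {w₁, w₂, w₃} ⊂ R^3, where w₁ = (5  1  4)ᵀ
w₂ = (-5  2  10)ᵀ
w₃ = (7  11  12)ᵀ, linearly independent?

Form the 3×3 matrix with these as columns; its determinant is -576.
A nonzero determinant means the columns are linearly independent.

linearly independent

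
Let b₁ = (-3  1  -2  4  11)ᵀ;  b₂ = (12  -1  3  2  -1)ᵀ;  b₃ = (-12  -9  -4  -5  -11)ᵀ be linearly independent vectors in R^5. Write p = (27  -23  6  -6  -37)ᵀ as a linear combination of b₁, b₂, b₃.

p = -b₁ + 4b₂ + 2b₃

Write p = a₁b₁ + … + a₃b₃ and equate components.
Row-reducing the augmented matrix gives the unique coefficients (a₁, a₂, a₃) = (-1, 4, 2).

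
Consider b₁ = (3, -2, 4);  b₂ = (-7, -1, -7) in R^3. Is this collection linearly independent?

linearly independent

Place the vectors as rows of a 2×3 matrix and reduce to echelon form.
The reduction yields 2 nonzero rows, so the rank is 2.
Since rank = 2 (the number of vectors), the set is linearly independent.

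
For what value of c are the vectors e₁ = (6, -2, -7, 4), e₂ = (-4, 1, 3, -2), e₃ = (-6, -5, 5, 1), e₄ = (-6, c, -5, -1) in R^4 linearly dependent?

Dependence holds iff the 4×4 matrix [e₁ e₂ e₃ e₄] is singular.
The determinant works out to 102 - 42*c.
Solving 102 - 42*c = 0 yields c = 17/7.

c = 17/7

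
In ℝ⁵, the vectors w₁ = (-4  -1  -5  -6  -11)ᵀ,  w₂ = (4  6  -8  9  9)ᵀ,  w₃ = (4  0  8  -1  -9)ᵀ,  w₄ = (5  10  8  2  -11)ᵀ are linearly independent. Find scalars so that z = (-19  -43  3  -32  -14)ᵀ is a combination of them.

Since w₁, w₂, w₃, w₄ are independent, the coefficients expressing z are uniquely determined by a linear system.
Row-reducing the augmented matrix gives the unique coefficients (c₁, …, c₄) = (1, -2, 2, -3).

z = w₁ - 2w₂ + 2w₃ - 3w₄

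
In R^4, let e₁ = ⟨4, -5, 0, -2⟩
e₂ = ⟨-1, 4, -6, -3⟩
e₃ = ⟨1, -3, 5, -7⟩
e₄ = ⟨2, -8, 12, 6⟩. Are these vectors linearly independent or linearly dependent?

linearly dependent

One vector is a scalar multiple of another, so the set is dependent.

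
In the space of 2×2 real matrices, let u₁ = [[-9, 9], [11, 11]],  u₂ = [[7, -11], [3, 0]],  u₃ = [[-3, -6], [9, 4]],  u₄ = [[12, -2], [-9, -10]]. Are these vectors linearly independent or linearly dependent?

linearly independent

Write each element as a coordinate vector in ℝ⁴ using {E₁₁, E₁₂, E₂₁, E₂₂}.
Form the 4×4 matrix with these as columns; its determinant is 4147.
A nonzero determinant means the columns are linearly independent.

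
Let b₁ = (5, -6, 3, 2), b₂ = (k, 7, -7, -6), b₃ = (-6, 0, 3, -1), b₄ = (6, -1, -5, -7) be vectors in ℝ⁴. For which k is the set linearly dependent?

Dependence holds iff the 4×4 matrix [b₁ b₂ b₃ b₄] is singular.
The determinant works out to -165*k - 315.
This vanishes exactly when k = -21/11.

k = -21/11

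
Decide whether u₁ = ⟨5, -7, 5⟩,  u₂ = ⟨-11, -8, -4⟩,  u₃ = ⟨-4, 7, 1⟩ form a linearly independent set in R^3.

linearly independent

Row-reduce the matrix whose columns are u₁, u₂, u₃.
The reduction yields 3 nonzero rows, so the rank is 3.
Since rank = 3 (the number of vectors), the set is linearly independent.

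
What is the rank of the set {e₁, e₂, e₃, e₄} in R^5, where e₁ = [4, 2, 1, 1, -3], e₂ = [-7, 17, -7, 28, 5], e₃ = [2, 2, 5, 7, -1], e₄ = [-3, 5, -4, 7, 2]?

rank 3

Form the matrix with e₁, e₂, e₃, e₄ as columns and reduce.
The echelon form has 3 nonzero rows, so the rank is 3.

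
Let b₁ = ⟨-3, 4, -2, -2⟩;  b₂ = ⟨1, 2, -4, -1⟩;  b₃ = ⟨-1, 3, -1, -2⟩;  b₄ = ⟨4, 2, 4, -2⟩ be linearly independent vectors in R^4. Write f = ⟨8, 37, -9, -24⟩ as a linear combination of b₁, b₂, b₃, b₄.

f = 3b₁ + 4b₂ + 3b₃ + 4b₄

Since b₁, b₂, b₃, b₄ are independent, the coefficients expressing f are uniquely determined by a linear system.
Back-substitution yields (α₁, …, α₄) = (3, 4, 3, 4).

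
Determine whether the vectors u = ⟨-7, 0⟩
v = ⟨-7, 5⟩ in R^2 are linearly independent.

linearly independent

Place the vectors as rows of a 2×2 matrix and reduce to echelon form.
The reduction yields 2 nonzero rows, so the rank is 2.
Since rank = 2 (the number of vectors), the set is linearly independent.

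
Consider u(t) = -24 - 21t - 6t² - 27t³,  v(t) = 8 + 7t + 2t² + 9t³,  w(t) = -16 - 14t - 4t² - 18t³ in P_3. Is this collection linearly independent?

Write each element as a coordinate vector in ℝ⁴ using {1, t, …, t³}.
Place the vectors as rows of a 3×4 matrix and reduce to echelon form.
The reduction yields 1 nonzero row, so the rank is 1.
Since rank 1 < 3, the set is linearly dependent.

linearly dependent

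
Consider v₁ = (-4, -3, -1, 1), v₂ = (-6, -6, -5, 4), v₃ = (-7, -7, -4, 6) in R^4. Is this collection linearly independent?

Place the vectors as rows of a 3×4 matrix and reduce to echelon form.
The reduction yields 3 nonzero rows, so the rank is 3.
Since rank = 3 (the number of vectors), the set is linearly independent.

linearly independent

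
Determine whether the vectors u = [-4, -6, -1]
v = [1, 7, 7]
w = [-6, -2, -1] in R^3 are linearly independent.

linearly independent

The matrix [u|v|w] has determinant 178.
A nonzero determinant means the columns are linearly independent.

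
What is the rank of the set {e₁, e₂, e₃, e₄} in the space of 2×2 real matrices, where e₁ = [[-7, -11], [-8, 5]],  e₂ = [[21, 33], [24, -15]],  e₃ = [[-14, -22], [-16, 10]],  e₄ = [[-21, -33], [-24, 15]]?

rank 1

Represent each element by its coordinate vector in ℝ⁴.
Put the 4×4 matrix [e₁|e₂|e₃|e₄] into echelon form.
Exactly 1 pivot survives; hence the rank is 1.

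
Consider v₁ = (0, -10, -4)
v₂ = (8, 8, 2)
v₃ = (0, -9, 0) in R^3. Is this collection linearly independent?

linearly independent

The matrix [v₁|v₂|v₃] has determinant 288.
A nonzero determinant means the columns are linearly independent.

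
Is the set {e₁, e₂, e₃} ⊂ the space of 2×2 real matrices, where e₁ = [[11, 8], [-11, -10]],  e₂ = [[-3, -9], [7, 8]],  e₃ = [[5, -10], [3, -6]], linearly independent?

Write each element as a coordinate vector in ℝ⁴ using {E₁₁, E₁₂, E₂₁, E₂₂}.
Place the vectors as rows of a 3×4 matrix and reduce to echelon form.
The reduction yields 3 nonzero rows, so the rank is 3.
Since rank = 3 (the number of vectors), the set is linearly independent.

linearly independent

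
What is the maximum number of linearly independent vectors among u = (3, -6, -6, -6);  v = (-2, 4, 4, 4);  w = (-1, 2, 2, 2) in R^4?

1

Form the matrix with u, v, w as columns and reduce.
Reduction leaves 1 leading entry, giving rank 1.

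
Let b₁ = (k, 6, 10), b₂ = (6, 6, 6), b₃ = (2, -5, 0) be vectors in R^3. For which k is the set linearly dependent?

k = 58/5

The set is linearly dependent precisely when det[b₁; b₂; b₃] = 0.
Expanding, det = 30*k - 348.
Setting this to zero gives k = 58/5.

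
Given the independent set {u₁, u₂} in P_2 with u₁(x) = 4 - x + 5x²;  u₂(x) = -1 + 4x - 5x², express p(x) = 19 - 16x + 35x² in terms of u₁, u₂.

Identify each element with its coordinate vector in ℝ³ via {1, x, x²}.
Solve the system with u₁, u₂ as columns and p as the right-hand side.
The system has the unique solution (α₁, α₂) = (4, -3).

p = 4u₁ - 3u₂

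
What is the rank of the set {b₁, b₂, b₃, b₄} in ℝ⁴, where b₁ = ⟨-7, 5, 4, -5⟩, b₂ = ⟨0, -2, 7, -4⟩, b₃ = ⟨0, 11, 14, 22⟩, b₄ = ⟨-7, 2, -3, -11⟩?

Row-reduce the 4×4 matrix with these as rows.
The echelon form has 3 nonzero rows, so the rank is 3.

3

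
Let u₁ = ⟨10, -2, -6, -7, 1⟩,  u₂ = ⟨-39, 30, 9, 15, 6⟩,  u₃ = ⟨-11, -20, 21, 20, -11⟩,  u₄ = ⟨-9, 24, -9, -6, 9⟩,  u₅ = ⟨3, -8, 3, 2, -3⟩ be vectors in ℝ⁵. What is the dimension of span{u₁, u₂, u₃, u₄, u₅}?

dim = 2

Apply Gaussian elimination to the matrix whose rows are u₁, u₂, u₃, u₄, u₅.
There are 2 pivot columns, so rank = 2.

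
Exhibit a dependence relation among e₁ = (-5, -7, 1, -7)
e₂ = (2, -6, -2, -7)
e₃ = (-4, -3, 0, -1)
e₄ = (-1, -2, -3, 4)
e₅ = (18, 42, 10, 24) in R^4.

3e₁ + 2e₂ + e₃ + 3e₄ + e₅ = 0

Write the vectors as columns of a matrix and find a nonzero vector in its null space.
One solution (up to scaling) is (3, 2, 1, 3, 1).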